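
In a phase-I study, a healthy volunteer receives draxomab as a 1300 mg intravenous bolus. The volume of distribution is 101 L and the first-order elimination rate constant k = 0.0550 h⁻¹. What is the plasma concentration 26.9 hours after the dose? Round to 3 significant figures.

2.93 mg/L

C₀ = dose / V = 1300 / 101 = 12.87 mg/L
C(t) = C₀ e^(−kt) = 12.87 × e^(−0.05500 × 26.9) = 12.87 × e^(−1.480) = 12.87 × 0.2278 ≈ 2.93 mg/L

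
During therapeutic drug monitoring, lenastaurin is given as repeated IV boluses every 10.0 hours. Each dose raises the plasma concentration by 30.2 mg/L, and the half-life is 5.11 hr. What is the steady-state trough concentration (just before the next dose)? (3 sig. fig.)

k = ln 2 / 5.11 = 0.1356 hr⁻¹
Fraction remaining after one interval: e^(−kτ) = e^(−0.1356 × 10.0) = 0.2576
R = 1 / (1 − 0.2576) = 1.347
Css,max = 30.2 × 1.347 = 40.68 mg/L
Css,min = Css,max × e^(−kτ) = 40.68 × 0.2576 ≈ 10.5 mg/L

10.5 mg/L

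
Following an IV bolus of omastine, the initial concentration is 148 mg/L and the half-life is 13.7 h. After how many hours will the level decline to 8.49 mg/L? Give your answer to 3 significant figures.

56.5 hours

k = ln 2 / 13.7 = 0.05059 h⁻¹
C(t) = C₀ e^(−kt)  ⇒  t = ln(C₀/C) / k
t = ln(148/8.49) / 0.05059 = 2.858 / 0.05059 ≈ 56.5 hours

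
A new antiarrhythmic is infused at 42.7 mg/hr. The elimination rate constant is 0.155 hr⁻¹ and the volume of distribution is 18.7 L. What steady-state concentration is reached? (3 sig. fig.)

14.7 µg/mL

CL = k · V = 0.155 × 18.7 = 2.898 L/hr
Css = rate / CL = 42.7 / 2.898 ≈ 14.7 µg/mL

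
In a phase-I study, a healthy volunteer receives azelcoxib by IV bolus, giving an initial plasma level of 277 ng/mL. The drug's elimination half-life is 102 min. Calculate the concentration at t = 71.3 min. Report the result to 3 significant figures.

171 ng/mL

k = ln 2 / 102 = 0.006796 min⁻¹
71.3 min is 0.6990 half-lives, so C = 277 × (1/2)^0.6990 = 277 × 0.6160 ≈ 171 ng/mL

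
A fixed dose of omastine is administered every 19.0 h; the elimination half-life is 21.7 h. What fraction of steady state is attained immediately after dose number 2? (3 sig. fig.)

k = ln 2 / 21.7 = 0.03194 h⁻¹
f_n = 1 − e^(−nkτ) = 1 − e^(−2 × 0.03194 × 19.0) = 1 − e^(−1.214) = 1 − 0.2971 ≈ 0.703

0.703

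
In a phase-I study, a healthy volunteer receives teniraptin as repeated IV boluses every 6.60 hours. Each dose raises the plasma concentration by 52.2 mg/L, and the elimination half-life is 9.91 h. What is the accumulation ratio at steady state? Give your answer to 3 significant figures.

2.70

k = ln 2 / 9.91 = 0.06994 h⁻¹
Fraction remaining after one interval: e^(−kτ) = e^(−0.06994 × 6.60) = 0.6303
R = 1 / (1 − 0.6303) = 1 / 0.3697 ≈ 2.70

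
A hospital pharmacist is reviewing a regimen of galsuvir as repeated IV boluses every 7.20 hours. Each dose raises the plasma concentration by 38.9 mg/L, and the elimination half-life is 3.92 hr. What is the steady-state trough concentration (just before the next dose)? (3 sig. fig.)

15.1 mg/L

k = ln 2 / 3.92 = 0.1768 hr⁻¹
Fraction remaining after one interval: e^(−kτ) = e^(−0.1768 × 7.20) = 0.2800
R = 1 / (1 − 0.2800) = 1.389
Css,max = 38.9 × 1.389 = 54.02 mg/L
Css,min = Css,max × e^(−kτ) = 54.02 × 0.2800 ≈ 15.1 mg/L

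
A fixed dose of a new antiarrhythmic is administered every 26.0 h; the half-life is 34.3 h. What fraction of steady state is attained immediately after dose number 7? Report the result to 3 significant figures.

0.975

k = ln 2 / 34.3 = 0.02021 h⁻¹
f_n = 1 − e^(−nkτ) = 1 − e^(−7 × 0.02021 × 26.0) = 1 − e^(−3.678) = 1 − 0.02528 ≈ 0.975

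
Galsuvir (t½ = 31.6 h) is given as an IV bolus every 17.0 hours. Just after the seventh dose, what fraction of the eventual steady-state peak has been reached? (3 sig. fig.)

k = ln 2 / 31.6 = 0.02194 h⁻¹
f_n = 1 − e^(−nkτ) = 1 − e^(−7 × 0.02194 × 17.0) = 1 − e^(−2.610) = 1 − 0.07351 ≈ 0.926

0.926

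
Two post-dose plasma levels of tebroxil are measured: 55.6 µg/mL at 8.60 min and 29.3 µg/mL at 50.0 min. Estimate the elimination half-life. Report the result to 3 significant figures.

k = ln(C₁/C₂) / (t₂ − t₁) = ln(55.6/29.3) / (50.0 − 8.60)
  = 0.6406 / 41.40 = 0.01547 min⁻¹
t½ = ln 2 / k = ln 2 / 0.01547 ≈ 44.8 minutes

44.8 minutes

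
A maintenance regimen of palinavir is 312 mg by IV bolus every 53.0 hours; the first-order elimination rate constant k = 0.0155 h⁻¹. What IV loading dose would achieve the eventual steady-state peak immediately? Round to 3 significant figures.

Accumulation ratio R = 1 / (1 − e^(−kτ)) = 1 / (1 − e^(−0.01550×53.0)) = 1 / (1 − 0.4398) = 1.785
Loading dose = maintenance dose × R = 312 × 1.785 ≈ 557 mg

557 mg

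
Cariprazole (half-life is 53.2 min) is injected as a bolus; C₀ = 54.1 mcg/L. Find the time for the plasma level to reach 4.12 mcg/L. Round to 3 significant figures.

k = ln 2 / 53.2 = 0.01303 min⁻¹
C(t) = C₀ e^(−kt)  ⇒  t = ln(C₀/C) / k
t = ln(54.1/4.12) / 0.01303 = 2.575 / 0.01303 ≈ 198 minutes

198 minutes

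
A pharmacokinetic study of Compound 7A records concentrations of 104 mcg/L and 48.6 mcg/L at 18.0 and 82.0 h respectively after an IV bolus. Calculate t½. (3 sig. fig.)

58.3 hours

k = ln(C₁/C₂) / (t₂ − t₁) = ln(104/48.6) / (82.0 − 18.0)
  = 0.7608 / 64.00 = 0.01189 h⁻¹
t½ = ln 2 / k = ln 2 / 0.01189 ≈ 58.3 hours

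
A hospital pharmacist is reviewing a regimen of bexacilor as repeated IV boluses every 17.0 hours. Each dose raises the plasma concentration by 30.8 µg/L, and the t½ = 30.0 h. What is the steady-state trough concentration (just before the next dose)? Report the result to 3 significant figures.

k = ln 2 / 30.0 = 0.02310 h⁻¹
Fraction remaining after one interval: e^(−kτ) = e^(−0.02310 × 17.0) = 0.6752
R = 1 / (1 − 0.6752) = 3.079
Css,max = 30.8 × 3.079 = 94.82 µg/L
Css,min = Css,max × e^(−kτ) = 94.82 × 0.6752 ≈ 64.0 µg/L

64.0 µg/L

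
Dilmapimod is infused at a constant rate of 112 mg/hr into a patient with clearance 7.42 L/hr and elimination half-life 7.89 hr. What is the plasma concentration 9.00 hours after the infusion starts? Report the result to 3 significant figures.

8.25 µg/mL

Css = rate / CL = 112 / 7.42 = 15.09 µg/mL
k = ln 2 / 7.89 = 0.08785 hr⁻¹
C(t) = Css (1 − e^(−kt)) = 15.09 × (1 − e^(−0.7907)) = 15.09 × 0.5465 ≈ 8.25 µg/mL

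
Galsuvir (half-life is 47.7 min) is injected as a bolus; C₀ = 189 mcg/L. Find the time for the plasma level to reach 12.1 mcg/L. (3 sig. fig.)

189 minutes

k = ln 2 / 47.7 = 0.01453 min⁻¹
C(t) = C₀ e^(−kt)  ⇒  t = ln(C₀/C) / k
t = ln(189/12.1) / 0.01453 = 2.749 / 0.01453 ≈ 189 minutes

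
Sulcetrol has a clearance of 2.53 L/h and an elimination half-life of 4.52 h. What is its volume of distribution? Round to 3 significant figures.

16.5 L

k = ln 2 / t½ = ln 2 / 4.52 = 0.1534 h⁻¹
V = CL / k = 2.53 / 0.1534 ≈ 16.5 L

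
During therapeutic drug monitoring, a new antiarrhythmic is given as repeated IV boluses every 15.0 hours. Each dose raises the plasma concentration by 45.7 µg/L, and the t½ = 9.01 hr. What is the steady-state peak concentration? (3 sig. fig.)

k = ln 2 / 9.01 = 0.07693 hr⁻¹
Fraction remaining after one interval: e^(−kτ) = e^(−0.07693 × 15.0) = 0.3154
R = 1 / (1 − 0.3154) = 1.461
Css,max = 45.7 × 1.461 ≈ 66.8 µg/L

66.8 µg/L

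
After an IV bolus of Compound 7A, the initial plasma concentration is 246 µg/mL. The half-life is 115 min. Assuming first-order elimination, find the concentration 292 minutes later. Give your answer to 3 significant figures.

k = ln 2 / 115 = 0.006027 min⁻¹
292 min is 2.539 half-lives, so C = 246 × (1/2)^2.539 = 246 × 0.1720 ≈ 42.3 µg/mL

42.3 µg/mL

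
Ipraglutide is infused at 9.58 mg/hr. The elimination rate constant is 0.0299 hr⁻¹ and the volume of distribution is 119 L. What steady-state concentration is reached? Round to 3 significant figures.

CL = k · V = 0.0299 × 119 = 3.558 L/hr
Css = rate / CL = 9.58 / 3.558 ≈ 2.69 mg/L

2.69 mg/L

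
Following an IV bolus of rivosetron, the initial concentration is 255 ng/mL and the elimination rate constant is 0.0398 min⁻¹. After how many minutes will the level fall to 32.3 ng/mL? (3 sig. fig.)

51.9 minutes

C(t) = C₀ e^(−kt)  ⇒  t = ln(C₀/C) / k
t = ln(255/32.3) / 0.03980 = 2.066 / 0.03980 ≈ 51.9 minutes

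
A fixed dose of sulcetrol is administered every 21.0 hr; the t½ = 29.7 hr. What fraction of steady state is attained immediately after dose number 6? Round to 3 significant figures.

0.947

k = ln 2 / 29.7 = 0.02334 hr⁻¹
f_n = 1 − e^(−nkτ) = 1 − e^(−6 × 0.02334 × 21.0) = 1 − e^(−2.941) = 1 − 0.05283 ≈ 0.947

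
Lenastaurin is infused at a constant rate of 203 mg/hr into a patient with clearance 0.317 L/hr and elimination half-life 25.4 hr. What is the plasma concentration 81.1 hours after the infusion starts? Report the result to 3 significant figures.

Css = rate / CL = 203 / 0.317 = 640.4 µg/mL
k = ln 2 / 25.4 = 0.02729 hr⁻¹
C(t) = Css (1 − e^(−kt)) = 640.4 × (1 − e^(−2.213)) = 640.4 × 0.8906 ≈ 570 µg/mL

570 µg/mL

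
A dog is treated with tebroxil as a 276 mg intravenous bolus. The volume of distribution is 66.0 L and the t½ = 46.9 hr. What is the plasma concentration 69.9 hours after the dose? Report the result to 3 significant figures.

C₀ = dose / V = 276 / 66.0 = 4.182 µg/mL
k = ln 2 / 46.9 = 0.01478 hr⁻¹
C(t) = C₀ e^(−kt) = 4.182 × e^(−0.01478 × 69.9) = 4.182 × e^(−1.033) = 4.182 × 0.3559 ≈ 1.49 µg/mL

1.49 µg/mL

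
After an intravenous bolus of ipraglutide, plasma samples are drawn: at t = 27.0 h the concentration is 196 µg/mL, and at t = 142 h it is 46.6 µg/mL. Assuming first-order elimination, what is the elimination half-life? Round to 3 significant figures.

55.5 hours

k = ln(C₁/C₂) / (t₂ − t₁) = ln(196/46.6) / (142 − 27.0)
  = 1.437 / 115.0 = 0.01249 h⁻¹
t½ = ln 2 / k = ln 2 / 0.01249 ≈ 55.5 hours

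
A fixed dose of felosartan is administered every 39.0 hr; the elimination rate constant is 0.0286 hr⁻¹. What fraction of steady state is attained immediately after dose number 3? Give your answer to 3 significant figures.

0.965

f_n = 1 − e^(−nkτ) = 1 − e^(−3 × 0.02860 × 39.0) = 1 − e^(−3.346) = 1 − 0.03522 ≈ 0.965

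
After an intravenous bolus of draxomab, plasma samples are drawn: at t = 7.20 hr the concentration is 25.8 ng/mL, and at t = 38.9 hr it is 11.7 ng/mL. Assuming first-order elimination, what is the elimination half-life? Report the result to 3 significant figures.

k = ln(C₁/C₂) / (t₂ − t₁) = ln(25.8/11.7) / (38.9 − 7.20)
  = 0.7908 / 31.70 = 0.02495 hr⁻¹
t½ = ln 2 / k = ln 2 / 0.02495 ≈ 27.8 hours

27.8 hours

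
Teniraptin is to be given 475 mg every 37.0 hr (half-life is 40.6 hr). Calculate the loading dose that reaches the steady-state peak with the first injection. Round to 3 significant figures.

1010 mg

k = ln 2 / 40.6 = 0.01707 hr⁻¹
Accumulation ratio R = 1 / (1 − e^(−kτ)) = 1 / (1 − e^(−0.01707×37.0)) = 1 / (1 − 0.5317) = 2.135
Loading dose = maintenance dose × R = 475 × 2.135 ≈ 1010 mg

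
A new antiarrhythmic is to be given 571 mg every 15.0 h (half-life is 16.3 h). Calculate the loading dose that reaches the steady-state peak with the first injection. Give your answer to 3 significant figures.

1210 mg

k = ln 2 / 16.3 = 0.04252 h⁻¹
Accumulation ratio R = 1 / (1 − e^(−kτ)) = 1 / (1 − e^(−0.04252×15.0)) = 1 / (1 − 0.5284) = 2.121
Loading dose = maintenance dose × R = 571 × 2.121 ≈ 1210 mg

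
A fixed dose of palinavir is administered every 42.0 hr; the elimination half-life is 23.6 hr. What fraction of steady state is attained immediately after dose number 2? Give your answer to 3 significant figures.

k = ln 2 / 23.6 = 0.02937 hr⁻¹
f_n = 1 − e^(−nkτ) = 1 − e^(−2 × 0.02937 × 42.0) = 1 − e^(−2.467) = 1 − 0.08483 ≈ 0.915

0.915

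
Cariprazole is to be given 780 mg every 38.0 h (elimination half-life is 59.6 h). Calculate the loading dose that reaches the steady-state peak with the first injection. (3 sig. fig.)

2180 mg

k = ln 2 / 59.6 = 0.01163 h⁻¹
Accumulation ratio R = 1 / (1 − e^(−kτ)) = 1 / (1 − e^(−0.01163×38.0)) = 1 / (1 − 0.6428) = 2.799
Loading dose = maintenance dose × R = 780 × 2.799 ≈ 2180 mg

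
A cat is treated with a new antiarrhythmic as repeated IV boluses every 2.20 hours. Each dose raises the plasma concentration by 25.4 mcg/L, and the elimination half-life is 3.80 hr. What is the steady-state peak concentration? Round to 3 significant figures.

k = ln 2 / 3.80 = 0.1824 hr⁻¹
Fraction remaining after one interval: e^(−kτ) = e^(−0.1824 × 2.20) = 0.6695
R = 1 / (1 − 0.6695) = 3.025
Css,max = 25.4 × 3.025 ≈ 76.8 mcg/L

76.8 mcg/L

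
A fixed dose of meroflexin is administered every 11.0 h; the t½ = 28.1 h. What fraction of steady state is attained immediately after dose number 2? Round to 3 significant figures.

k = ln 2 / 28.1 = 0.02467 h⁻¹
f_n = 1 − e^(−nkτ) = 1 − e^(−2 × 0.02467 × 11.0) = 1 − e^(−0.5427) = 1 − 0.5812 ≈ 0.419

0.419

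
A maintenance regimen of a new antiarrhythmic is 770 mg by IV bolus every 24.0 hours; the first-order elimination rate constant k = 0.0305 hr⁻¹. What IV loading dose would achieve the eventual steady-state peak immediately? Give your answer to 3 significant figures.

Accumulation ratio R = 1 / (1 − e^(−kτ)) = 1 / (1 − e^(−0.03050×24.0)) = 1 / (1 − 0.4809) = 1.927
Loading dose = maintenance dose × R = 770 × 1.927 ≈ 1480 mg

1480 mg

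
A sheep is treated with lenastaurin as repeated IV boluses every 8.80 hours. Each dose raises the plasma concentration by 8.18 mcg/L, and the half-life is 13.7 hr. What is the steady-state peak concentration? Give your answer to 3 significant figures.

22.8 mcg/L

k = ln 2 / 13.7 = 0.05059 hr⁻¹
Fraction remaining after one interval: e^(−kτ) = e^(−0.05059 × 8.80) = 0.6407
R = 1 / (1 − 0.6407) = 2.783
Css,max = 8.18 × 2.783 ≈ 22.8 mcg/L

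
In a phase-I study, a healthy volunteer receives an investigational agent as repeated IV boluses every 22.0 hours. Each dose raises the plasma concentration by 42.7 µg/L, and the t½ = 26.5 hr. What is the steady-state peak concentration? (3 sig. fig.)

97.6 µg/L

k = ln 2 / 26.5 = 0.02616 hr⁻¹
Fraction remaining after one interval: e^(−kτ) = e^(−0.02616 × 22.0) = 0.5625
R = 1 / (1 − 0.5625) = 2.285
Css,max = 42.7 × 2.285 ≈ 97.6 µg/L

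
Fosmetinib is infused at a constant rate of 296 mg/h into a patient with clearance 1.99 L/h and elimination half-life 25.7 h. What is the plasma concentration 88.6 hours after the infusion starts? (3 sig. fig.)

Css = rate / CL = 296 / 1.99 = 148.7 µg/mL
k = ln 2 / 25.7 = 0.02697 h⁻¹
C(t) = Css (1 − e^(−kt)) = 148.7 × (1 − e^(−2.390)) = 148.7 × 0.9083 ≈ 135 µg/mL

135 µg/mL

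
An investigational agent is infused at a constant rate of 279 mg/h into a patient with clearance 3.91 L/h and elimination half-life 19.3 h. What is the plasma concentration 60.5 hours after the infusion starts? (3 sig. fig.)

63.2 µg/mL

Css = rate / CL = 279 / 3.91 = 71.36 µg/mL
k = ln 2 / 19.3 = 0.03591 h⁻¹
C(t) = Css (1 − e^(−kt)) = 71.36 × (1 − e^(−2.173)) = 71.36 × 0.8861 ≈ 63.2 µg/mL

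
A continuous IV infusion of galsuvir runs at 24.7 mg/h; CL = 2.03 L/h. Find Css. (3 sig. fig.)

Css = infusion rate / CL = 24.7 / 2.03 ≈ 12.2 mg/L

12.2 mg/L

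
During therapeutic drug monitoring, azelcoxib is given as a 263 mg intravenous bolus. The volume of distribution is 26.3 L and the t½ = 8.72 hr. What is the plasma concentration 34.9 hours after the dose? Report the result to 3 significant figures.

0.624 mg/L

C₀ = dose / V = 263 / 26.3 = 10.00 mg/L
k = ln 2 / 8.72 = 0.07949 hr⁻¹
C(t) = C₀ e^(−kt) = 10.00 × e^(−0.07949 × 34.9) = 10.00 × e^(−2.774) = 10.00 × 0.06240 ≈ 0.624 mg/L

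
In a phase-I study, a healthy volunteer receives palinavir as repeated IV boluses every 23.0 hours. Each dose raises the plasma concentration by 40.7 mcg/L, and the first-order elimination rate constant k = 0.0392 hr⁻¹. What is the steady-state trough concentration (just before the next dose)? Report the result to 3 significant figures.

27.8 mcg/L

Fraction remaining after one interval: e^(−kτ) = e^(−0.03920 × 23.0) = 0.4059
R = 1 / (1 − 0.4059) = 1.683
Css,max = 40.7 × 1.683 = 68.51 mcg/L
Css,min = Css,max × e^(−kτ) = 68.51 × 0.4059 ≈ 27.8 mcg/L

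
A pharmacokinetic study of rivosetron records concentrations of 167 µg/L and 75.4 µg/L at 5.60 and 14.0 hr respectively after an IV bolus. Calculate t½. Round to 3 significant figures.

7.32 hours

k = ln(C₁/C₂) / (t₂ − t₁) = ln(167/75.4) / (14.0 − 5.60)
  = 0.7952 / 8.400 = 0.09467 hr⁻¹
t½ = ln 2 / k = ln 2 / 0.09467 ≈ 7.32 hours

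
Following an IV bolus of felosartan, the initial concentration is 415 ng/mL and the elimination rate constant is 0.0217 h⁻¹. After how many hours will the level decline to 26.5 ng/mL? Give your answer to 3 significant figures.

C(t) = C₀ e^(−kt)  ⇒  t = ln(C₀/C) / k
t = ln(415/26.5) / 0.02170 = 2.751 / 0.02170 ≈ 127 hours

127 hours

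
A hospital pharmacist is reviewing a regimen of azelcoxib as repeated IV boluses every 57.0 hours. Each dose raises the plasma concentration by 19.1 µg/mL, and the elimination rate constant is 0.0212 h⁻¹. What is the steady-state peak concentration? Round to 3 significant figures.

27.2 µg/mL

Fraction remaining after one interval: e^(−kτ) = e^(−0.02120 × 57.0) = 0.2987
R = 1 / (1 − 0.2987) = 1.426
Css,max = 19.1 × 1.426 ≈ 27.2 µg/mL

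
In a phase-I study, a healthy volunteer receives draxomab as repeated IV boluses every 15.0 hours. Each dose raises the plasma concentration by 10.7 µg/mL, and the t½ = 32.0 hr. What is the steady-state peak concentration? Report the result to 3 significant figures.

38.6 µg/mL

k = ln 2 / 32.0 = 0.02166 hr⁻¹
Fraction remaining after one interval: e^(−kτ) = e^(−0.02166 × 15.0) = 0.7226
R = 1 / (1 − 0.7226) = 3.605
Css,max = 10.7 × 3.605 ≈ 38.6 µg/mL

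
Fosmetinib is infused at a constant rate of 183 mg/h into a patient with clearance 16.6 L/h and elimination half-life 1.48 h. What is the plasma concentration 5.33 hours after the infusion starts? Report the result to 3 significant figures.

Css = rate / CL = 183 / 16.6 = 11.02 mg/L
k = ln 2 / 1.48 = 0.4683 h⁻¹
C(t) = Css (1 − e^(−kt)) = 11.02 × (1 − e^(−2.496)) = 11.02 × 0.9176 ≈ 10.1 mg/L

10.1 mg/L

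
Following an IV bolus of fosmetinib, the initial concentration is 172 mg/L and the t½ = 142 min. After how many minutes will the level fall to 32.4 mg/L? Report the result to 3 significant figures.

342 minutes

k = ln 2 / 142 = 0.004881 min⁻¹
C(t) = C₀ e^(−kt)  ⇒  t = ln(C₀/C) / k
t = ln(172/32.4) / 0.004881 = 1.669 / 0.004881 ≈ 342 minutes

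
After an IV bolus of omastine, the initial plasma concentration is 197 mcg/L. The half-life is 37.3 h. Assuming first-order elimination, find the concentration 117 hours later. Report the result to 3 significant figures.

k = ln 2 / 37.3 = 0.01858 h⁻¹
117 h is 3.137 half-lives, so C = 197 × (1/2)^3.137 = 197 × 0.1137 ≈ 22.4 mcg/L

22.4 mcg/L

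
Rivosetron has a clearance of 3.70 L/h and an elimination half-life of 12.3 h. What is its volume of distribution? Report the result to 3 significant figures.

65.7 L

k = ln 2 / t½ = ln 2 / 12.3 = 0.05635 h⁻¹
V = CL / k = 3.70 / 0.05635 ≈ 65.7 L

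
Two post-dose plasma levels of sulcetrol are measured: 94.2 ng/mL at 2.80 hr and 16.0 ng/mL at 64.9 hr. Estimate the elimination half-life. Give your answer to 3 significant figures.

k = ln(C₁/C₂) / (t₂ − t₁) = ln(94.2/16.0) / (64.9 − 2.80)
  = 1.773 / 62.10 = 0.02855 hr⁻¹
t½ = ln 2 / k = ln 2 / 0.02855 ≈ 24.3 hours

24.3 hours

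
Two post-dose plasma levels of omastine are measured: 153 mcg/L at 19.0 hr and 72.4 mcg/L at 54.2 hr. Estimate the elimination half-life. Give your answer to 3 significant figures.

32.6 hours

k = ln(C₁/C₂) / (t₂ − t₁) = ln(153/72.4) / (54.2 − 19.0)
  = 0.7482 / 35.20 = 0.02126 hr⁻¹
t½ = ln 2 / k = ln 2 / 0.02126 ≈ 32.6 hours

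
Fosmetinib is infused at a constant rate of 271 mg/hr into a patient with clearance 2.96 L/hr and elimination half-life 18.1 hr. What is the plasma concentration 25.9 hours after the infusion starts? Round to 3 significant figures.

57.6 mg/L

Css = rate / CL = 271 / 2.96 = 91.55 mg/L
k = ln 2 / 18.1 = 0.03830 hr⁻¹
C(t) = Css (1 − e^(−kt)) = 91.55 × (1 − e^(−0.9919)) = 91.55 × 0.6291 ≈ 57.6 mg/L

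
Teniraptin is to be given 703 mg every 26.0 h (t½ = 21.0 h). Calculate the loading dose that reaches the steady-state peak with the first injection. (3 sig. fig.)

k = ln 2 / 21.0 = 0.03301 h⁻¹
Accumulation ratio R = 1 / (1 − e^(−kτ)) = 1 / (1 − e^(−0.03301×26.0)) = 1 / (1 − 0.4239) = 1.736
Loading dose = maintenance dose × R = 703 × 1.736 ≈ 1220 mg

1220 mg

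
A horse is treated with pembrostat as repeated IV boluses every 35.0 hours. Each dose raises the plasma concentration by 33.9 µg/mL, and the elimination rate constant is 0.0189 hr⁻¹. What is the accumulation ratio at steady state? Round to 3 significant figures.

2.07

Fraction remaining after one interval: e^(−kτ) = e^(−0.01890 × 35.0) = 0.5161
R = 1 / (1 − 0.5161) = 1 / 0.4839 ≈ 2.07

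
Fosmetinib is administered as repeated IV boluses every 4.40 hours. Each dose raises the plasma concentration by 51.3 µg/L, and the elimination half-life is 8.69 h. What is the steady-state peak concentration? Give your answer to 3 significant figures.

173 µg/L

k = ln 2 / 8.69 = 0.07976 h⁻¹
Fraction remaining after one interval: e^(−kτ) = e^(−0.07976 × 4.40) = 0.7040
R = 1 / (1 − 0.7040) = 3.379
Css,max = 51.3 × 3.379 ≈ 173 µg/L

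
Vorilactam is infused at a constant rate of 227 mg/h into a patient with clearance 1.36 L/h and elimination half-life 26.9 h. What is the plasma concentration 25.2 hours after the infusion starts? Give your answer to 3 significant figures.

Css = rate / CL = 227 / 1.36 = 166.9 mg/L
k = ln 2 / 26.9 = 0.02577 h⁻¹
C(t) = Css (1 − e^(−kt)) = 166.9 × (1 − e^(−0.6493)) = 166.9 × 0.4776 ≈ 79.7 mg/L

79.7 mg/L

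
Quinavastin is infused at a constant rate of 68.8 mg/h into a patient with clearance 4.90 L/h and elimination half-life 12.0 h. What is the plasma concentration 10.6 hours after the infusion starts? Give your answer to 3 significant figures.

6.43 µg/mL

Css = rate / CL = 68.8 / 4.90 = 14.04 µg/mL
k = ln 2 / 12.0 = 0.05776 h⁻¹
C(t) = Css (1 − e^(−kt)) = 14.04 × (1 − e^(−0.6123)) = 14.04 × 0.4579 ≈ 6.43 µg/mL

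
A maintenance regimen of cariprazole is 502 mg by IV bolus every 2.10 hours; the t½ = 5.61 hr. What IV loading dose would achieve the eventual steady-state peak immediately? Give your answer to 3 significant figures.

k = ln 2 / 5.61 = 0.1236 hr⁻¹
Accumulation ratio R = 1 / (1 − e^(−kτ)) = 1 / (1 − e^(−0.1236×2.10)) = 1 / (1 − 0.7715) = 4.376
Loading dose = maintenance dose × R = 502 × 4.376 ≈ 2200 mg

2200 mg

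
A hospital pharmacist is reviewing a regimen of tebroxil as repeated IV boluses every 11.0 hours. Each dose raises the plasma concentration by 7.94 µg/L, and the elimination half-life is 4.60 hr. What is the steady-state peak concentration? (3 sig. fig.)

9.81 µg/L

k = ln 2 / 4.60 = 0.1507 hr⁻¹
Fraction remaining after one interval: e^(−kτ) = e^(−0.1507 × 11.0) = 0.1906
R = 1 / (1 − 0.1906) = 1.235
Css,max = 7.94 × 1.235 ≈ 9.81 µg/L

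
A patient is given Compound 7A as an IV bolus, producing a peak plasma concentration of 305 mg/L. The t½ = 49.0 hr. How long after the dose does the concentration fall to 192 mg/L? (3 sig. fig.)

32.7 hours

k = ln 2 / 49.0 = 0.01415 hr⁻¹
C(t) = C₀ e^(−kt)  ⇒  t = ln(C₀/C) / k
t = ln(305/192) / 0.01415 = 0.4628 / 0.01415 ≈ 32.7 hours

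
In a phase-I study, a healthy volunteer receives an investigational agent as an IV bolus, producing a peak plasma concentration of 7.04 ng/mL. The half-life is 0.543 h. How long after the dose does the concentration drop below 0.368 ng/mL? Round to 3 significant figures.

k = ln 2 / 0.543 = 1.277 h⁻¹
C(t) = C₀ e^(−kt)  ⇒  t = ln(C₀/C) / k
t = ln(7.04/0.368) / 1.277 = 2.951 / 1.277 ≈ 2.31 hours

2.31 hours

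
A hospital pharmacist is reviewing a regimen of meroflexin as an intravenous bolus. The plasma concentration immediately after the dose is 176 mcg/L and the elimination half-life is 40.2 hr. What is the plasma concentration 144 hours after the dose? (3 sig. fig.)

14.7 mcg/L

k = ln 2 / 40.2 = 0.01724 hr⁻¹
144 hr is 3.582 half-lives, so C = 176 × (1/2)^3.582 = 176 × 0.08350 ≈ 14.7 mcg/L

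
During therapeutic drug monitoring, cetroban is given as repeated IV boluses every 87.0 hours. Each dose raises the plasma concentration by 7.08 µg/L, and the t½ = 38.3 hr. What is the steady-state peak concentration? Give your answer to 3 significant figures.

k = ln 2 / 38.3 = 0.01810 hr⁻¹
Fraction remaining after one interval: e^(−kτ) = e^(−0.01810 × 87.0) = 0.2071
R = 1 / (1 − 0.2071) = 1.261
Css,max = 7.08 × 1.261 ≈ 8.93 µg/L

8.93 µg/L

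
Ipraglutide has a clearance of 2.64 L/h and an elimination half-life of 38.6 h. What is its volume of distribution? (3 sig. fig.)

147 L

k = ln 2 / t½ = ln 2 / 38.6 = 0.01796 h⁻¹
V = CL / k = 2.64 / 0.01796 ≈ 147 L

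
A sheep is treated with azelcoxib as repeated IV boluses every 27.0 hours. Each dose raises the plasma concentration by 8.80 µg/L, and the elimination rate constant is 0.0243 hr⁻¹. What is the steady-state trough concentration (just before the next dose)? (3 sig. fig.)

9.49 µg/L

Fraction remaining after one interval: e^(−kτ) = e^(−0.02430 × 27.0) = 0.5189
R = 1 / (1 − 0.5189) = 2.078
Css,max = 8.80 × 2.078 = 18.29 µg/L
Css,min = Css,max × e^(−kτ) = 18.29 × 0.5189 ≈ 9.49 µg/L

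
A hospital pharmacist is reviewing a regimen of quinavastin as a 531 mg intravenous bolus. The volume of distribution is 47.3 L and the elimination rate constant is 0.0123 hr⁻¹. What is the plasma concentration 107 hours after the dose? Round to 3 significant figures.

3.01 µg/mL

C₀ = dose / V = 531 / 47.3 = 11.23 µg/mL
C(t) = C₀ e^(−kt) = 11.23 × e^(−0.01230 × 107) = 11.23 × e^(−1.316) = 11.23 × 0.2682 ≈ 3.01 µg/mL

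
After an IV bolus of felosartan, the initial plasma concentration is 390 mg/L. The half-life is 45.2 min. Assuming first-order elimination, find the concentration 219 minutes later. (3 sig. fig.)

k = ln 2 / 45.2 = 0.01534 min⁻¹
219 min is 4.845 half-lives, so C = 390 × (1/2)^4.845 = 390 × 0.03479 ≈ 13.6 mg/L

13.6 mg/L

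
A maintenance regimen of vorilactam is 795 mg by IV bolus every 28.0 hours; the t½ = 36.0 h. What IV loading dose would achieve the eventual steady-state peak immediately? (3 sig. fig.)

k = ln 2 / 36.0 = 0.01925 h⁻¹
Accumulation ratio R = 1 / (1 − e^(−kτ)) = 1 / (1 − e^(−0.01925×28.0)) = 1 / (1 − 0.5833) = 2.400
Loading dose = maintenance dose × R = 795 × 2.400 ≈ 1910 mg

1910 mg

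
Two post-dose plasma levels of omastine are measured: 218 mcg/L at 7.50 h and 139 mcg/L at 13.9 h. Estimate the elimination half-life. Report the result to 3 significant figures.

9.86 hours

k = ln(C₁/C₂) / (t₂ − t₁) = ln(218/139) / (13.9 − 7.50)
  = 0.4500 / 6.400 = 0.07032 h⁻¹
t½ = ln 2 / k = ln 2 / 0.07032 ≈ 9.86 hours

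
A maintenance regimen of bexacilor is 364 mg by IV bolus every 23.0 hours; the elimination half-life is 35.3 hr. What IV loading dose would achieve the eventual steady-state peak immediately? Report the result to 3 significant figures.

1000 mg

k = ln 2 / 35.3 = 0.01964 hr⁻¹
Accumulation ratio R = 1 / (1 − e^(−kτ)) = 1 / (1 − e^(−0.01964×23.0)) = 1 / (1 − 0.6366) = 2.752
Loading dose = maintenance dose × R = 364 × 2.752 ≈ 1000 mg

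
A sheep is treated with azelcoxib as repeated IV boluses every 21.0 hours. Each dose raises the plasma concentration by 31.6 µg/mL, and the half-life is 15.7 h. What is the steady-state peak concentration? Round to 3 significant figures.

52.3 µg/mL

k = ln 2 / 15.7 = 0.04415 h⁻¹
Fraction remaining after one interval: e^(−kτ) = e^(−0.04415 × 21.0) = 0.3957
R = 1 / (1 − 0.3957) = 1.655
Css,max = 31.6 × 1.655 ≈ 52.3 µg/mL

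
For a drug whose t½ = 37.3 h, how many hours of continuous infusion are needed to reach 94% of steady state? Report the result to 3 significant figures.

k = ln 2 / 37.3 = 0.01858 h⁻¹
f = 1 − e^(−kt)  ⇒  t = −ln(1 − f) / k
t = −ln(1 − 0.94) / 0.01858 = 2.813 / 0.01858 ≈ 151 hours

151 hours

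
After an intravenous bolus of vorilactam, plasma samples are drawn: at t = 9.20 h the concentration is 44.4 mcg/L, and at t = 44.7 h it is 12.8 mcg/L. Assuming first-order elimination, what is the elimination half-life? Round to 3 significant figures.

19.8 hours

k = ln(C₁/C₂) / (t₂ − t₁) = ln(44.4/12.8) / (44.7 − 9.20)
  = 1.244 / 35.50 = 0.03504 h⁻¹
t½ = ln 2 / k = ln 2 / 0.03504 ≈ 19.8 hours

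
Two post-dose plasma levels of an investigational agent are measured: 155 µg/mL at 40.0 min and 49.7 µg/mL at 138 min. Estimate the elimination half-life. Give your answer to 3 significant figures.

k = ln(C₁/C₂) / (t₂ − t₁) = ln(155/49.7) / (138 − 40.0)
  = 1.137 / 98.00 = 0.01161 min⁻¹
t½ = ln 2 / k = ln 2 / 0.01161 ≈ 59.7 minutes

59.7 minutes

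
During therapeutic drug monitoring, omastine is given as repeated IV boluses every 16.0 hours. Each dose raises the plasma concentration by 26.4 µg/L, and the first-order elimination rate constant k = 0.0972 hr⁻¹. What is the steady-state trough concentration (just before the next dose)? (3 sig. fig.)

7.07 µg/L

Fraction remaining after one interval: e^(−kτ) = e^(−0.09720 × 16.0) = 0.2111
R = 1 / (1 − 0.2111) = 1.268
Css,max = 26.4 × 1.268 = 33.47 µg/L
Css,min = Css,max × e^(−kτ) = 33.47 × 0.2111 ≈ 7.07 µg/L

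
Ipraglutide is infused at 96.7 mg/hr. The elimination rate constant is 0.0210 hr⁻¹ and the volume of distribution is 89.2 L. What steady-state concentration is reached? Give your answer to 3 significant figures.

CL = k · V = 0.0210 × 89.2 = 1.873 L/hr
Css = rate / CL = 96.7 / 1.873 ≈ 51.6 mg/L

51.6 mg/L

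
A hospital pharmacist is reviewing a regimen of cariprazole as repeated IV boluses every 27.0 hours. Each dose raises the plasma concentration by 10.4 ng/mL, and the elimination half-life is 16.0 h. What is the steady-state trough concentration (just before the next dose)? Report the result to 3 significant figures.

k = ln 2 / 16.0 = 0.04332 h⁻¹
Fraction remaining after one interval: e^(−kτ) = e^(−0.04332 × 27.0) = 0.3105
R = 1 / (1 − 0.3105) = 1.450
Css,max = 10.4 × 1.450 = 15.08 ng/mL
Css,min = Css,max × e^(−kτ) = 15.08 × 0.3105 ≈ 4.68 ng/mL

4.68 ng/mL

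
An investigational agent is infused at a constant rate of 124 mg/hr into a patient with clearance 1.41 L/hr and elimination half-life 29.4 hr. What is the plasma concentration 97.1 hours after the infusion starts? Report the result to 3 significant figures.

Css = rate / CL = 124 / 1.41 = 87.94 mg/L
k = ln 2 / 29.4 = 0.02358 hr⁻¹
C(t) = Css (1 − e^(−kt)) = 87.94 × (1 − e^(−2.289)) = 87.94 × 0.8987 ≈ 79.0 mg/L

79.0 mg/L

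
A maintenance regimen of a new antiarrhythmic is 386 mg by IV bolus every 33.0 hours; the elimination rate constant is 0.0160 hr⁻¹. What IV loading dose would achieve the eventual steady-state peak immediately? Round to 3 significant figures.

Accumulation ratio R = 1 / (1 − e^(−kτ)) = 1 / (1 − e^(−0.01600×33.0)) = 1 / (1 − 0.5898) = 2.438
Loading dose = maintenance dose × R = 386 × 2.438 ≈ 941 mg

941 mg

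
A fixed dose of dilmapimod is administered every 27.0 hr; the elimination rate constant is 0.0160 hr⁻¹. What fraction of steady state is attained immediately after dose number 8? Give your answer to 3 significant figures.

0.968

f_n = 1 − e^(−nkτ) = 1 − e^(−8 × 0.01600 × 27.0) = 1 − e^(−3.456) = 1 − 0.03156 ≈ 0.968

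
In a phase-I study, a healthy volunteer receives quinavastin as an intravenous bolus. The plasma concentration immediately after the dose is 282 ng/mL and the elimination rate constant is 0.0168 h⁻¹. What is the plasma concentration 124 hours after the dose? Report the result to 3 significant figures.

35.1 ng/mL

C(t) = C₀ e^(−kt) = 282 × e^(−0.01680 × 124) = 282 × e^(−2.083) = 282 × 0.1245 ≈ 35.1 ng/mL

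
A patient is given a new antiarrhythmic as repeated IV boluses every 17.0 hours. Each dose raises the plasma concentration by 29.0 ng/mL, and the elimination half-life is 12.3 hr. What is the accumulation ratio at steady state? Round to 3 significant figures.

k = ln 2 / 12.3 = 0.05635 hr⁻¹
Fraction remaining after one interval: e^(−kτ) = e^(−0.05635 × 17.0) = 0.3837
R = 1 / (1 − 0.3837) = 1 / 0.6163 ≈ 1.62

1.62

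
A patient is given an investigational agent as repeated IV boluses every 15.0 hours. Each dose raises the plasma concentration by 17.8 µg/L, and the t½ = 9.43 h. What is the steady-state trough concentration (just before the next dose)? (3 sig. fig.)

8.85 µg/L

k = ln 2 / 9.43 = 0.07350 h⁻¹
Fraction remaining after one interval: e^(−kτ) = e^(−0.07350 × 15.0) = 0.3320
R = 1 / (1 − 0.3320) = 1.497
Css,max = 17.8 × 1.497 = 26.65 µg/L
Css,min = Css,max × e^(−kτ) = 26.65 × 0.3320 ≈ 8.85 µg/L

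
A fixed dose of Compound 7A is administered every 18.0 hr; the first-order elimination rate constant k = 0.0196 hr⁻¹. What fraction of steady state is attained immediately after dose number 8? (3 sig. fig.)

0.941

f_n = 1 − e^(−nkτ) = 1 − e^(−8 × 0.01960 × 18.0) = 1 − e^(−2.822) = 1 − 0.05946 ≈ 0.941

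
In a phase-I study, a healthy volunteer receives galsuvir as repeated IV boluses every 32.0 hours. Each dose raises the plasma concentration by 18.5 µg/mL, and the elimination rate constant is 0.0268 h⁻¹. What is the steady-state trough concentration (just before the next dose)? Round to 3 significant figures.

13.6 µg/mL

Fraction remaining after one interval: e^(−kτ) = e^(−0.02680 × 32.0) = 0.4242
R = 1 / (1 − 0.4242) = 1.737
Css,max = 18.5 × 1.737 = 32.13 µg/mL
Css,min = Css,max × e^(−kτ) = 32.13 × 0.4242 ≈ 13.6 µg/mL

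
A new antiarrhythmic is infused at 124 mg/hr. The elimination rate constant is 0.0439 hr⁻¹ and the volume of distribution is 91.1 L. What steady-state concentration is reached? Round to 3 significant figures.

CL = k · V = 0.0439 × 91.1 = 3.999 L/hr
Css = rate / CL = 124 / 3.999 ≈ 31.0 mg/L

31.0 mg/L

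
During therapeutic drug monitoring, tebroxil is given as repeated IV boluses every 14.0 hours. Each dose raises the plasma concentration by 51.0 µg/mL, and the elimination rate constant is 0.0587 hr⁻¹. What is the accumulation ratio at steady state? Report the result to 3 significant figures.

1.78

Fraction remaining after one interval: e^(−kτ) = e^(−0.05870 × 14.0) = 0.4396
R = 1 / (1 − 0.4396) = 1 / 0.5604 ≈ 1.78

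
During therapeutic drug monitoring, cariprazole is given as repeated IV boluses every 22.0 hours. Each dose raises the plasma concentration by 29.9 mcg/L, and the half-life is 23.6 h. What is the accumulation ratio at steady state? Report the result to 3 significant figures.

2.10

k = ln 2 / 23.6 = 0.02937 h⁻¹
Fraction remaining after one interval: e^(−kτ) = e^(−0.02937 × 22.0) = 0.5241
R = 1 / (1 − 0.5241) = 1 / 0.4759 ≈ 2.10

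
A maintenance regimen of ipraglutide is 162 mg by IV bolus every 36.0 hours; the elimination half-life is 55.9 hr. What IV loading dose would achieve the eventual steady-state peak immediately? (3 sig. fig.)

450 mg

k = ln 2 / 55.9 = 0.01240 hr⁻¹
Accumulation ratio R = 1 / (1 − e^(−kτ)) = 1 / (1 − e^(−0.01240×36.0)) = 1 / (1 − 0.6399) = 2.777
Loading dose = maintenance dose × R = 162 × 2.777 ≈ 450 mg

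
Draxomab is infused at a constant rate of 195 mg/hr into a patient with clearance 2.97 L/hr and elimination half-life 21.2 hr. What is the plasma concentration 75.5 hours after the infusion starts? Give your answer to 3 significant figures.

60.1 µg/mL

Css = rate / CL = 195 / 2.97 = 65.66 µg/mL
k = ln 2 / 21.2 = 0.03270 hr⁻¹
C(t) = Css (1 − e^(−kt)) = 65.66 × (1 − e^(−2.469)) = 65.66 × 0.9153 ≈ 60.1 µg/mL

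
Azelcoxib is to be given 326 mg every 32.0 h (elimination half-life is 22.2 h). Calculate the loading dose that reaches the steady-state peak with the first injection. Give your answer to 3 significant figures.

516 mg

k = ln 2 / 22.2 = 0.03122 h⁻¹
Accumulation ratio R = 1 / (1 − e^(−kτ)) = 1 / (1 − e^(−0.03122×32.0)) = 1 / (1 − 0.3682) = 1.583
Loading dose = maintenance dose × R = 326 × 1.583 ≈ 516 mg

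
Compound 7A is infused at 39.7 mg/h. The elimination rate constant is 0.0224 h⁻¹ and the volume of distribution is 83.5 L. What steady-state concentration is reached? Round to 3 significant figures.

21.2 mg/L

CL = k · V = 0.0224 × 83.5 = 1.870 L/h
Css = rate / CL = 39.7 / 1.870 ≈ 21.2 mg/L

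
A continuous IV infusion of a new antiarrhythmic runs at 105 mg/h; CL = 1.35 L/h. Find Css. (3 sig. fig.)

Css = infusion rate / CL = 105 / 1.35 ≈ 77.8 µg/mL

77.8 µg/mL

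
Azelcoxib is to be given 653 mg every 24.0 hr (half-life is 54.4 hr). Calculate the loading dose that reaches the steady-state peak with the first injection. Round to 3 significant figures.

2480 mg

k = ln 2 / 54.4 = 0.01274 hr⁻¹
Accumulation ratio R = 1 / (1 − e^(−kτ)) = 1 / (1 − e^(−0.01274×24.0)) = 1 / (1 − 0.7365) = 3.796
Loading dose = maintenance dose × R = 653 × 3.796 ≈ 2480 mg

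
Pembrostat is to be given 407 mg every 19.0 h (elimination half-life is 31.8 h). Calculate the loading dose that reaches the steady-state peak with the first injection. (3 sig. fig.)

k = ln 2 / 31.8 = 0.02180 h⁻¹
Accumulation ratio R = 1 / (1 − e^(−kτ)) = 1 / (1 − e^(−0.02180×19.0)) = 1 / (1 − 0.6609) = 2.949
Loading dose = maintenance dose × R = 407 × 2.949 ≈ 1200 mg

1200 mg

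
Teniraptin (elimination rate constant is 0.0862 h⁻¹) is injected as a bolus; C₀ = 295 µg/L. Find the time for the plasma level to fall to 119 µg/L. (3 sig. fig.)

10.5 hours

C(t) = C₀ e^(−kt)  ⇒  t = ln(C₀/C) / k
t = ln(295/119) / 0.08620 = 0.9079 / 0.08620 ≈ 10.5 hours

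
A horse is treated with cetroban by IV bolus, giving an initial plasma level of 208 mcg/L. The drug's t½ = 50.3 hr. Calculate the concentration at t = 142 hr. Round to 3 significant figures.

k = ln 2 / 50.3 = 0.01378 hr⁻¹
C(t) = C₀ e^(−kt) = 208 × e^(−0.01378 × 142) = 208 × e^(−1.957) = 208 × 0.1413 ≈ 29.4 mcg/L

29.4 mcg/L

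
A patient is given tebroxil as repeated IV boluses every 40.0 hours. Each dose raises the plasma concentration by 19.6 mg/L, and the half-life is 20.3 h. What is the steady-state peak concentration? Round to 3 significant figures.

k = ln 2 / 20.3 = 0.03415 h⁻¹
Fraction remaining after one interval: e^(−kτ) = e^(−0.03415 × 40.0) = 0.2552
R = 1 / (1 − 0.2552) = 1.343
Css,max = 19.6 × 1.343 ≈ 26.3 mg/L

26.3 mg/L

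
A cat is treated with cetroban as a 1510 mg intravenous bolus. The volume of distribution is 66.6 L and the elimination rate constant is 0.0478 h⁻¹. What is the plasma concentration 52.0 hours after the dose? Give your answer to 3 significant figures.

1.89 µg/mL

C₀ = dose / V = 1510 / 66.6 = 22.67 µg/mL
C(t) = C₀ e^(−kt) = 22.67 × e^(−0.04780 × 52.0) = 22.67 × e^(−2.486) = 22.67 × 0.08328 ≈ 1.89 µg/mL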